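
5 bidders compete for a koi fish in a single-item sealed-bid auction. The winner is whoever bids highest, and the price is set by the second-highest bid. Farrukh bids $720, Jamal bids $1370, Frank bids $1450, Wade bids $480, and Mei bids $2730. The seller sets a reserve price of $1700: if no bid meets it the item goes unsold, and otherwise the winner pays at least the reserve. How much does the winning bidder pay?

$1700

Ordered from highest: Mei $2730 > Frank $1450 > Jamal $1370 > Farrukh $720 > Wade $480.
Mei has the highest bid, so Mei wins.
The second-highest bid is $1450, but the reserve $1700 is higher, so the price is the reserve.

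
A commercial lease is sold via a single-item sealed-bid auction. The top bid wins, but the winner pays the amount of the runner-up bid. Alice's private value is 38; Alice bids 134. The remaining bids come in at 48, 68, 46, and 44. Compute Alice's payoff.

Highest competing bid: 68.
Alice's bid 134 is the highest overall, so Alice wins and pays the second-highest bid, 68.
Payoff = value − price = 38 − 68 = -30.
Overbidding won the item at a price above value — truthful bidding would have avoided this loss.

-30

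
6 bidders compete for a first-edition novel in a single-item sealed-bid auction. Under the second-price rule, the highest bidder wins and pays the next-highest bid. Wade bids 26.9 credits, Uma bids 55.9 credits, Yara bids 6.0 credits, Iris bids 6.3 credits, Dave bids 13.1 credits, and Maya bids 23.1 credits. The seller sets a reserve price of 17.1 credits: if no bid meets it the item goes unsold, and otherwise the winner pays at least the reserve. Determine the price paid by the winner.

Ranking the bids: Uma 55.9 credits; Wade 26.9 credits; Maya 23.1 credits; Dave 13.1 credits; Iris 6.3 credits; Yara 6.0 credits.
Uma has the highest bid, so Uma wins.
The second-highest bid is 26.9 credits, which exceeds the reserve, so that sets the price.

26.9 credits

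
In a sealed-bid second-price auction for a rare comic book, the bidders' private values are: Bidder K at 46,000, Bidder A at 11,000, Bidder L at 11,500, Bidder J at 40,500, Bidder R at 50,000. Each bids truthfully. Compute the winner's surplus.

Sorted high to low: Bidder R 50,000, then Bidder K 46,000, then Bidder J 40,500, then Bidder L 11,500, then Bidder A 11,000.
Bidder R wins with the top bid and pays the second-highest, 46,000.
Surplus = 50,000 − 46,000 = 4,000.

Surplus = 4,000.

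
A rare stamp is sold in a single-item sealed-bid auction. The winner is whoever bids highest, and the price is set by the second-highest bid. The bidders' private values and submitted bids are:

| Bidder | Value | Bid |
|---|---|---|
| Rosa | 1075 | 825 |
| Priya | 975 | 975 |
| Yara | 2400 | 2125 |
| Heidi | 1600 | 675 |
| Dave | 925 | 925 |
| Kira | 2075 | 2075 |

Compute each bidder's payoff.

Payoffs: Rosa 0, Priya 0, Yara 325, Heidi 0, Dave 0, Kira 0.

Sorted high to low: Yara 2125, then Kira 2075, then Priya 975, then Dave 925, then Rosa 825, then Heidi 675.
Yara has the top bid and wins; the price is the second-highest bid, 2075.
Yara's payoff = 2400 − 2075 = 325. All other bidders lose, so their payoff is 0.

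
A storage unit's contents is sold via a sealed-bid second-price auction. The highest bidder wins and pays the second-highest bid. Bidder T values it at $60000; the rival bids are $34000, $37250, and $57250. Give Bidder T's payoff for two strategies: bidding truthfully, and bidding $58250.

Truthful: $2750; alternative: $2750.

The highest competing bid is $57250.
Bidding truthfully at $60000: Bidder T has the top bid, wins, and pays the second-highest bid $57250. Payoff = $60000 − $57250 = $2750.
Bidding $58250: Bidder T has the top bid, wins, and pays the second-highest bid $57250. Payoff = $60000 − $57250 = $2750.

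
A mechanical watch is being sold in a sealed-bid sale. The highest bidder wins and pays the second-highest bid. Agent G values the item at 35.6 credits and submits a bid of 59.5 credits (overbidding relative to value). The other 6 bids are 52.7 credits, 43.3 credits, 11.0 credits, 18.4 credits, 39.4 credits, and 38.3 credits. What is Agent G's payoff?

-17.1 credits

Highest competing bid: 52.7 credits.
Agent G's bid 59.5 credits is the highest overall, so Agent G wins and pays the second-highest bid, 52.7 credits.
Payoff = value − price = 35.6 credits − 52.7 credits = -17.1 credits.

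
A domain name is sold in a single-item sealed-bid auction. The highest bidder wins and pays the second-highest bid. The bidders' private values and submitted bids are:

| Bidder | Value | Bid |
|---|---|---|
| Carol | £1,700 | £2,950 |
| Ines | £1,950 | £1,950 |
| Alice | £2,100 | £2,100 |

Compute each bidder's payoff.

Sorted high to low: Carol £2,950 > Alice £2,100 > Ines £1,950.
Carol has the top bid and wins; the price is the second-highest bid, £2,100.
Carol's payoff = £1,700 − £2,100 = -£400. All other bidders lose, so their payoff is 0.

Payoffs: Carol -£400, Ines £0, Alice £0.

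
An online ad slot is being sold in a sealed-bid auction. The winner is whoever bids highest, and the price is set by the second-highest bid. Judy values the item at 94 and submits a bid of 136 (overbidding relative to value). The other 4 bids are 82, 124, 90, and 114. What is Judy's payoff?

Highest competing bid: 124.
Judy's bid 136 is the highest overall, so Judy wins and pays the second-highest bid, 124.
Payoff = value − price = 94 − 124 = -30.
Overbidding won the item at a price above value — truthful bidding would have avoided this loss.

-30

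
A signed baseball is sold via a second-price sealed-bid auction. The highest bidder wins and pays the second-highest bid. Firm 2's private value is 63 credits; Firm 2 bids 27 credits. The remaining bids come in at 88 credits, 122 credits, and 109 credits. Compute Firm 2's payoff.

Highest competing bid: 122 credits.
Firm 2's bid 27 credits is not the highest, so Firm 2 loses, pays nothing, and earns zero payoff.

0 credits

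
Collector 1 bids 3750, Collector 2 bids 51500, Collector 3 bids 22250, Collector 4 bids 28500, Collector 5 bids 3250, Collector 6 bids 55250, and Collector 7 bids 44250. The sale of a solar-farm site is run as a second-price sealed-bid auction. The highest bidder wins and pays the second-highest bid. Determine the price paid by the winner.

Ranking the bids: Collector 6 55250; Collector 2 51500; Collector 7 44250; Collector 4 28500; Collector 3 22250; Collector 1 3750; Collector 5 3250.
Collector 6 has the highest bid, so Collector 6 wins.
The second-highest bid is 51500, so that is what Collector 6 pays.

The winner pays 51500.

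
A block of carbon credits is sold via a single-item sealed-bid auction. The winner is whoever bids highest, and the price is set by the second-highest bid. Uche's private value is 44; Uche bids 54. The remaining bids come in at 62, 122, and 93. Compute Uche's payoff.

0

Highest competing bid: 122.
Uche's bid 54 is not the highest, so Uche loses, pays nothing, and earns zero payoff.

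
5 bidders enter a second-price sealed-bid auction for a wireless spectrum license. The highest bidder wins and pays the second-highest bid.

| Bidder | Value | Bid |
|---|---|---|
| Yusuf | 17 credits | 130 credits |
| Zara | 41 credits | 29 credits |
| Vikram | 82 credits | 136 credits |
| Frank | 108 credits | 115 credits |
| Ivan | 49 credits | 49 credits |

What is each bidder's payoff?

Bids in descending order: Vikram 136 credits; Yusuf 130 credits; Frank 115 credits; Ivan 49 credits; Zara 29 credits.
Vikram has the top bid and wins; the price is the second-highest bid, 130 credits.
Vikram's payoff = 82 credits − 130 credits = -48 credits. All other bidders lose, so their payoff is 0.

Yusuf 0 credits, Zara 0 credits, Vikram -48 credits, Frank 0 credits, Ivan 0 credits.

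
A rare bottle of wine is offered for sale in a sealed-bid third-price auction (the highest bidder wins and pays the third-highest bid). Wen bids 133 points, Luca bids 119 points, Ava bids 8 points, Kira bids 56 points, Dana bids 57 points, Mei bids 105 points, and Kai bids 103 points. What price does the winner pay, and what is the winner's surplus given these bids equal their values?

Ranking the bids: Wen 133 points > Luca 119 points > Mei 105 points > Kai 103 points > Dana 57 points > Kira 56 points > Ava 8 points.
Wen is the highest bidder, so Wen wins.
Under the third-price rule, the price is the third-highest bid: 105 points.
Surplus = 133 points − 105 points = 28 points.

Price 105 points; surplus 28 points.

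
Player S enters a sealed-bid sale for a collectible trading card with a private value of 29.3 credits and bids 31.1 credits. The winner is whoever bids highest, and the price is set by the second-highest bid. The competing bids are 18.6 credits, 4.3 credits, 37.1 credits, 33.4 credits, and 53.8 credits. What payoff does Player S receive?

Payoff = 0.0 credits.

Highest competing bid: 53.8 credits.
Player S's bid 31.1 credits is not the highest, so Player S loses, pays nothing, and earns zero payoff.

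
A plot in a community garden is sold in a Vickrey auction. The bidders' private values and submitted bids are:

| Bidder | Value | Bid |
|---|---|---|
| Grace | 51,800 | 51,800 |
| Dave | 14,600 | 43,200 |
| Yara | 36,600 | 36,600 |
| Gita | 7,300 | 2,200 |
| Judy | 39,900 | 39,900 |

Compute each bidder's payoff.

Sorted high to low: Grace 51,800, then Dave 43,200, then Judy 39,900, then Yara 36,600, then Gita 2,200.
Grace has the top bid and wins; the price is the second-highest bid, 43,200.
Grace's payoff = 51,800 − 43,200 = 8,600. All other bidders lose, so their payoff is 0.

Grace 8,600, Dave 0, Yara 0, Gita 0, Judy 0.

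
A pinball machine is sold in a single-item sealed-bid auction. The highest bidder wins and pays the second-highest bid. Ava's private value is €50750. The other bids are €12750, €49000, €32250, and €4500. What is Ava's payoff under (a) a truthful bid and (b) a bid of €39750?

Truthful: €1750; alternative: €0.

The highest competing bid is €49000.
Bidding truthfully at €50750: Ava has the top bid, wins, and pays the second-highest bid €49000. Payoff = €50750 − €49000 = €1750.
Bidding €39750: the top bid is €49000 (a rival), so Ava loses. Payoff = €0.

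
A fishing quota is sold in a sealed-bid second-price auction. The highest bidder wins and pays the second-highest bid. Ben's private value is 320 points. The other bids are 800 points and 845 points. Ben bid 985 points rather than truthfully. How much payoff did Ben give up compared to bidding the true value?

Payoff forgone: 525 points.

The highest competing bid is 845 points.
Bidding truthfully at 320 points: the top bid is 845 points (a rival), so Ben loses. Payoff = 0 points.
Bidding 985 points: Ben has the top bid, wins, and pays the second-highest bid 845 points. Payoff = 320 points − 845 points = -525 points.
Regret = truthful payoff − actual payoff = 0 points − -525 points = 525 points.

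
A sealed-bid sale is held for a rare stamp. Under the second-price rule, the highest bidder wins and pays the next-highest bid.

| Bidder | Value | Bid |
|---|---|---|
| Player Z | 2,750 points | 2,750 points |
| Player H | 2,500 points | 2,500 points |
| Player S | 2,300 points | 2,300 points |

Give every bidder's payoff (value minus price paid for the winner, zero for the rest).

Sorted high to low: Player Z 2,750 points; Player H 2,500 points; Player S 2,300 points.
Player Z has the top bid and wins; the price is the second-highest bid, 2,500 points.
Player Z's payoff = 2,750 points − 2,500 points = 250 points. All other bidders lose, so their payoff is 0.

Payoffs: Player Z 250 points, Player H 0 points, Player S 0 points.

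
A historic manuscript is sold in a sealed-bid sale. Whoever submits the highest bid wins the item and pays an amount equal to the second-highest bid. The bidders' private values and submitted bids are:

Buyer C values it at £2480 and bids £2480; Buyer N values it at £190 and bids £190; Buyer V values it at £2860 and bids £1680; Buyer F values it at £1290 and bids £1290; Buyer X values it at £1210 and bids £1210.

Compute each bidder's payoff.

Ordered from highest: Buyer C £2480, then Buyer V £1680, then Buyer F £1290, then Buyer X £1210, then Buyer N £190.
Buyer C has the top bid and wins; the price is the second-highest bid, £1680.
Buyer C's payoff = £2480 − £1680 = £800. All other bidders lose, so their payoff is 0.

Buyer C £800, Buyer N £0, Buyer V £0, Buyer F £0, Buyer X £0.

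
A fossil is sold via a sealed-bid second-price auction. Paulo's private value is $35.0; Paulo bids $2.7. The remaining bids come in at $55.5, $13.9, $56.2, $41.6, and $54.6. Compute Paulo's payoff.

Payoff = $0.0.

Highest competing bid: $56.2.
Paulo's bid $2.7 is not the highest, so Paulo loses, pays nothing, and earns zero payoff.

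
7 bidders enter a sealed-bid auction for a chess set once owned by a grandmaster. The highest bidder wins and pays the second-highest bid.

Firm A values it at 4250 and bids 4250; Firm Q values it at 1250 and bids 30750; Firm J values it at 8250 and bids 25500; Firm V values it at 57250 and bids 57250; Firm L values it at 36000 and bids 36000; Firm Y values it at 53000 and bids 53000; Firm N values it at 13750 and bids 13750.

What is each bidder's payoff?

Payoffs: Firm A 0, Firm Q 0, Firm J 0, Firm V 4250, Firm L 0, Firm Y 0, Firm N 0.

Ordered from highest: Firm V 57250; Firm Y 53000; Firm L 36000; Firm Q 30750; Firm J 25500; Firm N 13750; Firm A 4250.
Firm V has the top bid and wins; the price is the second-highest bid, 53000.
Firm V's payoff = 57250 − 53000 = 4250. All other bidders lose, so their payoff is 0.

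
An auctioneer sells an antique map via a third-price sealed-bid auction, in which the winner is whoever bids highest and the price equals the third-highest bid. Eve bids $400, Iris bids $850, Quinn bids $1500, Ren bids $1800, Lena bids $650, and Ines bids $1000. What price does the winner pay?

Sorted high to low: Ren $1800; Quinn $1500; Ines $1000; Iris $850; Lena $650; Eve $400.
Ren is the highest bidder, so Ren wins.
Under the third-price rule, the price is the third-highest bid: $1000.

The winner pays $1000.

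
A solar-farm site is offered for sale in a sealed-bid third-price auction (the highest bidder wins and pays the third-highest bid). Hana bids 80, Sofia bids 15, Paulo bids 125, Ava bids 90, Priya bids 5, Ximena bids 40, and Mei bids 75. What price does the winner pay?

Sorted high to low: Paulo 125 > Ava 90 > Hana 80 > Mei 75 > Ximena 40 > Sofia 15 > Priya 5.
Paulo is the highest bidder, so Paulo wins.
Under the third-price rule, the price is the third-highest bid: 80.

80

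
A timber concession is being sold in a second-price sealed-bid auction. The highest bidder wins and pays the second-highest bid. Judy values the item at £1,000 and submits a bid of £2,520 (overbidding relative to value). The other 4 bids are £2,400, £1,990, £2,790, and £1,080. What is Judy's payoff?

£0

Highest competing bid: £2,790.
Judy's bid £2,520 is not the highest, so Judy loses, pays nothing, and earns zero payoff.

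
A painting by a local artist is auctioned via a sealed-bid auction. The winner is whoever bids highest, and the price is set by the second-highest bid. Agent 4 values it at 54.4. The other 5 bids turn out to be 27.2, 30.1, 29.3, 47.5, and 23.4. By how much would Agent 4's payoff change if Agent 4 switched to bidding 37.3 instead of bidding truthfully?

The highest competing bid is 47.5.
Bidding truthfully at 54.4: Agent 4 has the top bid, wins, and pays the second-highest bid 47.5. Payoff = 54.4 − 47.5 = 6.9.
Bidding 37.3: the top bid is 47.5 (a rival), so Agent 4 loses. Payoff = 0.0.
Change = 0.0 − 6.9 = -6.9.

-6.9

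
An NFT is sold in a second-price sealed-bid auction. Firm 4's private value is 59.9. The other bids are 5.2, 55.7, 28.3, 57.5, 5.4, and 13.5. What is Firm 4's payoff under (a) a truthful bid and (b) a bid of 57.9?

The highest competing bid is 57.5.
Bidding truthfully at 59.9: Firm 4 has the top bid, wins, and pays the second-highest bid 57.5. Payoff = 59.9 − 57.5 = 2.4.
Bidding 57.9: Firm 4 has the top bid, wins, and pays the second-highest bid 57.5. Payoff = 59.9 − 57.5 = 2.4.
The bid only affects whether you win, not the price — here both bids land on the same side of the top rival bid, so the deviation is payoff-neutral.

Truthful: 2.4; alternative: 2.4.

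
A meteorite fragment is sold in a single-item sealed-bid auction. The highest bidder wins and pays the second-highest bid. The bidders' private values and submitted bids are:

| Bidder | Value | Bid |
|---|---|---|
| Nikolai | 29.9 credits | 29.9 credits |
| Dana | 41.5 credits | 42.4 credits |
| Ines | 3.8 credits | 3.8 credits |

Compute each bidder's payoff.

Ordered from highest: Dana 42.4 credits, then Nikolai 29.9 credits, then Ines 3.8 credits.
Dana has the top bid and wins; the price is the second-highest bid, 29.9 credits.
Dana's payoff = 41.5 credits − 29.9 credits = 11.6 credits. All other bidders lose, so their payoff is 0.

Payoffs: Nikolai 0.0 credits, Dana 11.6 credits, Ines 0.0 credits.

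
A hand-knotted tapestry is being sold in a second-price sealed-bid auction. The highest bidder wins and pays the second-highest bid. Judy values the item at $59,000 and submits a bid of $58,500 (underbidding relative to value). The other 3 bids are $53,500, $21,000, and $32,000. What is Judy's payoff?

$5,500

Highest competing bid: $53,500.
Judy's bid $58,500 is the highest overall, so Judy wins and pays the second-highest bid, $53,500.
Payoff = value − price = $59,000 − $53,500 = $5,500.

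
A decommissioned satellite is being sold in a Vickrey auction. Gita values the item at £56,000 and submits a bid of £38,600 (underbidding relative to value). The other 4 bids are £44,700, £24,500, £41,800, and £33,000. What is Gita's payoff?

Highest competing bid: £44,700.
Gita's bid £38,600 is not the highest, so Gita loses, pays nothing, and earns zero payoff.

Gita's payoff: £0.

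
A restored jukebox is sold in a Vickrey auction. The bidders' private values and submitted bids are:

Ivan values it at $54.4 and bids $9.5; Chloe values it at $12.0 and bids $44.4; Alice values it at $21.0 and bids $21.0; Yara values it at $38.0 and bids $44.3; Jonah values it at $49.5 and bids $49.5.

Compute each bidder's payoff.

Payoffs: Ivan $0.0, Chloe $0.0, Alice $0.0, Yara $0.0, Jonah $5.1.

Ranking the bids: Jonah $49.5, then Chloe $44.4, then Yara $44.3, then Alice $21.0, then Ivan $9.5.
Jonah has the top bid and wins; the price is the second-highest bid, $44.4.
Jonah's payoff = $49.5 − $44.4 = $5.1. All other bidders lose, so their payoff is 0.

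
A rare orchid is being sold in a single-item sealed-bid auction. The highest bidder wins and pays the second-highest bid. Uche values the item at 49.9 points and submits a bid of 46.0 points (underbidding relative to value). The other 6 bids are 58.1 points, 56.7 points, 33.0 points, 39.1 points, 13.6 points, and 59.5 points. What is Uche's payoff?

Highest competing bid: 59.5 points.
Uche's bid 46.0 points is not the highest, so Uche loses, pays nothing, and earns zero payoff.

0.0 points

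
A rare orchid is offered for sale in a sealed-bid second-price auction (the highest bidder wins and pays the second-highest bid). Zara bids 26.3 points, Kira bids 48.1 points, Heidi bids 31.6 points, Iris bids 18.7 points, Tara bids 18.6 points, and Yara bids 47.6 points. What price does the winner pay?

Price paid: 47.6 points.

Bids in descending order: Kira 48.1 points; Yara 47.6 points; Heidi 31.6 points; Zara 26.3 points; Iris 18.7 points; Tara 18.6 points.
Kira is the highest bidder, so Kira wins.
Under the second-price rule, the price is the second-highest bid: 47.6 points.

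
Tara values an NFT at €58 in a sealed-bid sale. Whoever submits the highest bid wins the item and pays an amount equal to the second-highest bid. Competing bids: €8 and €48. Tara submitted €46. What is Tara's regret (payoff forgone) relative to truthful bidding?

The highest competing bid is €48.
Bidding truthfully at €58: Tara has the top bid, wins, and pays the second-highest bid €48. Payoff = €58 − €48 = €10.
Bidding €46: the top bid is €48 (a rival), so Tara loses. Payoff = €0.
Regret = truthful payoff − actual payoff = €10 − €0 = €10.
Deviating from a truthful bid can only lose payoff in a second-price auction — never gain.

€10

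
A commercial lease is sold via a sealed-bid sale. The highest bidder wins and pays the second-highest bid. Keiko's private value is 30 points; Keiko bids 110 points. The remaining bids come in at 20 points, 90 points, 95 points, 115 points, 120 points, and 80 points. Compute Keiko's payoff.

0 points

Highest competing bid: 120 points.
Keiko's bid 110 points is not the highest, so Keiko loses, pays nothing, and earns zero payoff.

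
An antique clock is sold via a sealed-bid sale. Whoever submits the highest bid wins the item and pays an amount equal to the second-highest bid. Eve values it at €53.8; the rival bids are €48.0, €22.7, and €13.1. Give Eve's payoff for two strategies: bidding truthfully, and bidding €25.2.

Truthful: €5.8; alternative: €0.0.

The highest competing bid is €48.0.
Bidding truthfully at €53.8: Eve has the top bid, wins, and pays the second-highest bid €48.0. Payoff = €53.8 − €48.0 = €5.8.
Bidding €25.2: the top bid is €48.0 (a rival), so Eve loses. Payoff = €0.0.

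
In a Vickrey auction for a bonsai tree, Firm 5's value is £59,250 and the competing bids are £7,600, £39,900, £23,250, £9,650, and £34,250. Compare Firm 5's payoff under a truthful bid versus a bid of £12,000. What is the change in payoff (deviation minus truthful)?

The highest competing bid is £39,900.
Bidding truthfully at £59,250: Firm 5 has the top bid, wins, and pays the second-highest bid £39,900. Payoff = £59,250 − £39,900 = £19,350.
Bidding £12,000: the top bid is £39,900 (a rival), so Firm 5 loses. Payoff = £0.
Change = £0 − £19,350 = -£19,350.
Deviating from a truthful bid can only lose payoff in a second-price auction — never gain.

Payoff change: -£19,350.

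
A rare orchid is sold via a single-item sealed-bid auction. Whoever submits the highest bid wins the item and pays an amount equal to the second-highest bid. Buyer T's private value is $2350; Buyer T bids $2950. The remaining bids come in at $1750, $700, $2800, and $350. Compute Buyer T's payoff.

Highest competing bid: $2800.
Buyer T's bid $2950 is the highest overall, so Buyer T wins and pays the second-highest bid, $2800.
Payoff = value − price = $2350 − $2800 = -$450.
Overbidding won the item at a price above value — truthful bidding would have avoided this loss.

Buyer T's payoff: -$450.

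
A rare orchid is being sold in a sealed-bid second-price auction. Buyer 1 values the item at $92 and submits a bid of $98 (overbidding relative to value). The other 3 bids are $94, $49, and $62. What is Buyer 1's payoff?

-$2

Highest competing bid: $94.
Buyer 1's bid $98 is the highest overall, so Buyer 1 wins and pays the second-highest bid, $94.
Payoff = value − price = $92 − $94 = -$2.
Overbidding won the item at a price above value — truthful bidding would have avoided this loss.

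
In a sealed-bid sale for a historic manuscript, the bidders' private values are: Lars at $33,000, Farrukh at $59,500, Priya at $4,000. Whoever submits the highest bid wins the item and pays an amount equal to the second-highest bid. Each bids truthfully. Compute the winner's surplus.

$26,500

Bids in descending order: Farrukh $59,500 > Lars $33,000 > Priya $4,000.
Farrukh wins with the top bid and pays the second-highest, $33,000.
Surplus = $59,500 − $33,000 = $26,500.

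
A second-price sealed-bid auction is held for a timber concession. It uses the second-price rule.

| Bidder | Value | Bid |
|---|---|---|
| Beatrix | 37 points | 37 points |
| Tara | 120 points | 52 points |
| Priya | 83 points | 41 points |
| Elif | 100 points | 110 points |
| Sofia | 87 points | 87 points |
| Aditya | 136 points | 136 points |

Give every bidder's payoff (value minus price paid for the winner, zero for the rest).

Ordered from highest: Aditya 136 points; Elif 110 points; Sofia 87 points; Tara 52 points; Priya 41 points; Beatrix 37 points.
Aditya has the top bid and wins; the price is the second-highest bid, 110 points.
Aditya's payoff = 136 points − 110 points = 26 points. All other bidders lose, so their payoff is 0.

Payoffs: Beatrix 0 points, Tara 0 points, Priya 0 points, Elif 0 points, Sofia 0 points, Aditya 26 points.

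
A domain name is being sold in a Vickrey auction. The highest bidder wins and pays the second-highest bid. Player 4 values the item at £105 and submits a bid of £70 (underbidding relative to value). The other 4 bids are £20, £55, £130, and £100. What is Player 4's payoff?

Highest competing bid: £130.
Player 4's bid £70 is not the highest, so Player 4 loses, pays nothing, and earns zero payoff.

£0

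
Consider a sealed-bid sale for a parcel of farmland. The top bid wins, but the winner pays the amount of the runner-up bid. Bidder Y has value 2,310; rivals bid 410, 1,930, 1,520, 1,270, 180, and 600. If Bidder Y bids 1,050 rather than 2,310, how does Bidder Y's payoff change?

-380

The highest competing bid is 1,930.
Bidding truthfully at 2,310: Bidder Y has the top bid, wins, and pays the second-highest bid 1,930. Payoff = 2,310 − 1,930 = 380.
Bidding 1,050: the top bid is 1,930 (a rival), so Bidder Y loses. Payoff = 0.
Change = 0 − 380 = -380.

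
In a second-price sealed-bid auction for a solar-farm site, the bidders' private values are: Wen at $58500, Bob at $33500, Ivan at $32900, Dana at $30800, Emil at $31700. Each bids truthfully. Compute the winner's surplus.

Ordered from highest: Wen $58500 > Bob $33500 > Ivan $32900 > Emil $31700 > Dana $30800.
Wen wins with the top bid and pays the second-highest, $33500.
Surplus = $58500 − $33500 = $25000.

Surplus = $25000.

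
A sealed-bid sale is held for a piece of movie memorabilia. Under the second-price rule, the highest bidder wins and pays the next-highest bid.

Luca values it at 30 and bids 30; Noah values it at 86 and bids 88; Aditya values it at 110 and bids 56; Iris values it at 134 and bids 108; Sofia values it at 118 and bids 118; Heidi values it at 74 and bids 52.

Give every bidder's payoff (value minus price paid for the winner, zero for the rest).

Payoffs: Luca 0, Noah 0, Aditya 0, Iris 0, Sofia 10, Heidi 0.

Bids in descending order: Sofia 118, then Iris 108, then Noah 88, then Aditya 56, then Heidi 52, then Luca 30.
Sofia has the top bid and wins; the price is the second-highest bid, 108.
Sofia's payoff = 118 − 108 = 10. All other bidders lose, so their payoff is 0.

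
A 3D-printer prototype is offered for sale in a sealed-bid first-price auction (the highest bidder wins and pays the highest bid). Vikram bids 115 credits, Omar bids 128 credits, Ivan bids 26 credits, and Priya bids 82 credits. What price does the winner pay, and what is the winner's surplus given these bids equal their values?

Ordered from highest: Omar 128 credits, then Vikram 115 credits, then Priya 82 credits, then Ivan 26 credits.
Omar is the highest bidder, so Omar wins.
Under the first-price rule, the price is the highest bid: 128 credits.
Surplus = 128 credits − 128 credits = 0 credits.

Price 128 credits; surplus 0 credits.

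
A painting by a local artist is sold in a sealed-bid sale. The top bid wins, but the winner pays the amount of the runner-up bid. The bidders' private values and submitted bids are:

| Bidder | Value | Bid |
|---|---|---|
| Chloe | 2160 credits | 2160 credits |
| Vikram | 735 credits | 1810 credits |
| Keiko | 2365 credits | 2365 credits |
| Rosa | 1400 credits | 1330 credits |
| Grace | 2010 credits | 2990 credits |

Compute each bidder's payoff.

Ranking the bids: Grace 2990 credits > Keiko 2365 credits > Chloe 2160 credits > Vikram 1810 credits > Rosa 1330 credits.
Grace has the top bid and wins; the price is the second-highest bid, 2365 credits.
Grace's payoff = 2010 credits − 2365 credits = -355 credits. All other bidders lose, so their payoff is 0.

Chloe 0 credits, Vikram 0 credits, Keiko 0 credits, Rosa 0 credits, Grace -355 credits.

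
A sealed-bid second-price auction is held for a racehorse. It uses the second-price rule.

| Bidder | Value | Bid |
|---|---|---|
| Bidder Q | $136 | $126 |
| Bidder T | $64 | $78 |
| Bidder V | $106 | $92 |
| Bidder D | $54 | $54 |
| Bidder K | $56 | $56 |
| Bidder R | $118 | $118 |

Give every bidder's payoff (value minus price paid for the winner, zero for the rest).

Bidder Q $18, Bidder T $0, Bidder V $0, Bidder D $0, Bidder K $0, Bidder R $0.

Ordered from highest: Bidder Q $126; Bidder R $118; Bidder V $92; Bidder T $78; Bidder K $56; Bidder D $54.
Bidder Q has the top bid and wins; the price is the second-highest bid, $118.
Bidder Q's payoff = $136 − $118 = $18. All other bidders lose, so their payoff is 0.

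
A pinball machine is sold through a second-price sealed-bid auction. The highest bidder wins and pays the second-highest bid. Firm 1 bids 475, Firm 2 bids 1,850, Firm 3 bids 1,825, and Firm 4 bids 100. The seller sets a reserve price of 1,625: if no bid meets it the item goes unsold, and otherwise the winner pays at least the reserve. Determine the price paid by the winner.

Bids in descending order: Firm 2 1,850, then Firm 3 1,825, then Firm 1 475, then Firm 4 100.
Firm 2 has the highest bid, so Firm 2 wins.
The second-highest bid is 1,825, which exceeds the reserve, so that sets the price.

Price paid: 1,825.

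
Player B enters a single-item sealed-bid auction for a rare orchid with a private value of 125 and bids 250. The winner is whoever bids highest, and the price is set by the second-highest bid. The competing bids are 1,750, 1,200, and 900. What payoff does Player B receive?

Highest competing bid: 1,750.
Player B's bid 250 is not the highest, so Player B loses, pays nothing, and earns zero payoff.

Payoff = 0.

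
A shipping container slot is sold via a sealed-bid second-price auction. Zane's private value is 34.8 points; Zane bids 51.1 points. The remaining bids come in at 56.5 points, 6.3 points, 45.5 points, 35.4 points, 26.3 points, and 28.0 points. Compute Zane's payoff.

0.0 points

Highest competing bid: 56.5 points.
Zane's bid 51.1 points is not the highest, so Zane loses, pays nothing, and earns zero payoff.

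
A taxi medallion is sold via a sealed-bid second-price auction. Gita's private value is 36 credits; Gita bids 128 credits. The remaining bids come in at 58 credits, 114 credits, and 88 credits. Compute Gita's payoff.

Payoff = -78 credits.

Highest competing bid: 114 credits.
Gita's bid 128 credits is the highest overall, so Gita wins and pays the second-highest bid, 114 credits.
Payoff = value − price = 36 credits − 114 credits = -78 credits.
Overbidding won the item at a price above value — truthful bidding would have avoided this loss.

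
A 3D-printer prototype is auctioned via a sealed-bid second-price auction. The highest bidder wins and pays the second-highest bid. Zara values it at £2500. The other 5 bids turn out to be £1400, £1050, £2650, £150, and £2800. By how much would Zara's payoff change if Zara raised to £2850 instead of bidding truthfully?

Change in payoff: -£300.

The highest competing bid is £2800.
Bidding truthfully at £2500: the top bid is £2800 (a rival), so Zara loses. Payoff = £0.
Bidding £2850: Zara has the top bid, wins, and pays the second-highest bid £2800. Payoff = £2500 − £2800 = -£300.
Change = -£300 − £0 = -£300.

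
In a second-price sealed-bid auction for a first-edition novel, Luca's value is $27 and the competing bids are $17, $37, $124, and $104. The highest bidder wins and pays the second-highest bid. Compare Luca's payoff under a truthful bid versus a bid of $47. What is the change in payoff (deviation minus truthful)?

The highest competing bid is $124.
Bidding truthfully at $27: the top bid is $124 (a rival), so Luca loses. Payoff = $0.
Bidding $47: the top bid is $124 (a rival), so Luca loses. Payoff = $0.
Change = $0 − $0 = $0.
The bid only affects whether you win, not the price — here both bids land on the same side of the top rival bid, so the deviation is payoff-neutral.

$0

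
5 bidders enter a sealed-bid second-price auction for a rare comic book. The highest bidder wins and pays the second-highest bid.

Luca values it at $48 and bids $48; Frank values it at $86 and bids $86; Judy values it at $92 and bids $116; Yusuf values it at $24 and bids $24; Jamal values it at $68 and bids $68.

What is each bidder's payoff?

Luca $0, Frank $0, Judy $6, Yusuf $0, Jamal $0.

Ranking the bids: Judy $116 > Frank $86 > Jamal $68 > Luca $48 > Yusuf $24.
Judy has the top bid and wins; the price is the second-highest bid, $86.
Judy's payoff = $92 − $86 = $6. All other bidders lose, so their payoff is 0.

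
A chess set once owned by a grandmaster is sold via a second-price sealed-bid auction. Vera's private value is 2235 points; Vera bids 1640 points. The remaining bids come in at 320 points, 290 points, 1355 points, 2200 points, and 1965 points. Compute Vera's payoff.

Vera's payoff: 0 points.

Highest competing bid: 2200 points.
Vera's bid 1640 points is not the highest, so Vera loses, pays nothing, and earns zero payoff.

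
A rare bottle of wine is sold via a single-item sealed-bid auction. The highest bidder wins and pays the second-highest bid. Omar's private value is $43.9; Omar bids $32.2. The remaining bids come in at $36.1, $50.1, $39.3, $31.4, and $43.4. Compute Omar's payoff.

Omar's payoff: $0.0.

Highest competing bid: $50.1.
Omar's bid $32.2 is not the highest, so Omar loses, pays nothing, and earns zero payoff.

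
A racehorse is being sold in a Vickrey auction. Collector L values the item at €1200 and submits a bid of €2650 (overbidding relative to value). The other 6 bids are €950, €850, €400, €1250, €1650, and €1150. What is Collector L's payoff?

Payoff = -€450.

Highest competing bid: €1650.
Collector L's bid €2650 is the highest overall, so Collector L wins and pays the second-highest bid, €1650.
Payoff = value − price = €1200 − €1650 = -€450.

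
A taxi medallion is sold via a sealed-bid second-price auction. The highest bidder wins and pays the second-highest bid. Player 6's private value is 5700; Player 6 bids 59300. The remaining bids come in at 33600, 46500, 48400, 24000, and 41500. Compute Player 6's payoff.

Highest competing bid: 48400.
Player 6's bid 59300 is the highest overall, so Player 6 wins and pays the second-highest bid, 48400.
Payoff = value − price = 5700 − 48400 = -42700.

-42700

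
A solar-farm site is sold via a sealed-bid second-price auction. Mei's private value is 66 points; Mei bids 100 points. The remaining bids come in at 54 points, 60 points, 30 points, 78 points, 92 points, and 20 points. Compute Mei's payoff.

Payoff = -26 points.

Highest competing bid: 92 points.
Mei's bid 100 points is the highest overall, so Mei wins and pays the second-highest bid, 92 points.
Payoff = value − price = 66 points − 92 points = -26 points.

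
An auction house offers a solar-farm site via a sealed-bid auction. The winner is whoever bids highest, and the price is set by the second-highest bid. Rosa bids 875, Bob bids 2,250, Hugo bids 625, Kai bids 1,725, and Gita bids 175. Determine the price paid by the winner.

Price paid: 1,725.

Bids in descending order: Bob 2,250 > Kai 1,725 > Rosa 875 > Hugo 625 > Gita 175.
Bob has the highest bid, so Bob wins.
The second-highest bid is 1,725, so that is what Bob pays.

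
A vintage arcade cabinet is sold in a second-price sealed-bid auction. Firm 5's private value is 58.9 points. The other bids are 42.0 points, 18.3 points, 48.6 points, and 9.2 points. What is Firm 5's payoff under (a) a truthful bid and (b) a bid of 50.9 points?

The highest competing bid is 48.6 points.
Bidding truthfully at 58.9 points: Firm 5 has the top bid, wins, and pays the second-highest bid 48.6 points. Payoff = 58.9 points − 48.6 points = 10.3 points.
Bidding 50.9 points: Firm 5 has the top bid, wins, and pays the second-highest bid 48.6 points. Payoff = 58.9 points − 48.6 points = 10.3 points.
The bid only affects whether you win, not the price — here both bids land on the same side of the top rival bid, so the deviation is payoff-neutral.

(a) 10.3 points  (b) 10.3 points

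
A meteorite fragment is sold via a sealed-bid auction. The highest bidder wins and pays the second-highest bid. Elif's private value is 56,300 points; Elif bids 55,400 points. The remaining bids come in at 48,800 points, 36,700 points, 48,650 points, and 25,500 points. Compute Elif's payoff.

Highest competing bid: 48,800 points.
Elif's bid 55,400 points is the highest overall, so Elif wins and pays the second-highest bid, 48,800 points.
Payoff = value − price = 56,300 points − 48,800 points = 7,500 points.

Payoff = 7,500 points.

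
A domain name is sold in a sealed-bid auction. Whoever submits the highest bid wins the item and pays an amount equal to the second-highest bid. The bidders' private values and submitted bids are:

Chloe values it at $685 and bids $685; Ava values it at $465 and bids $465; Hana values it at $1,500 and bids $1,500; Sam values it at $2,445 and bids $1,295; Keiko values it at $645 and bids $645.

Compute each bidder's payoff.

Chloe $0, Ava $0, Hana $205, Sam $0, Keiko $0.

Bids in descending order: Hana $1,500, then Sam $1,295, then Chloe $685, then Keiko $645, then Ava $465.
Hana has the top bid and wins; the price is the second-highest bid, $1,295.
Hana's payoff = $1,500 − $1,295 = $205. All other bidders lose, so their payoff is 0.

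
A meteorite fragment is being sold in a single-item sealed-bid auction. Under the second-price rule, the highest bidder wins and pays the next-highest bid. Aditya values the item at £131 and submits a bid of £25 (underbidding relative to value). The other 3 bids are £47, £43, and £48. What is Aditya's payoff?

Payoff = £0.

Highest competing bid: £48.
Aditya's bid £25 is not the highest, so Aditya loses, pays nothing, and earns zero payoff.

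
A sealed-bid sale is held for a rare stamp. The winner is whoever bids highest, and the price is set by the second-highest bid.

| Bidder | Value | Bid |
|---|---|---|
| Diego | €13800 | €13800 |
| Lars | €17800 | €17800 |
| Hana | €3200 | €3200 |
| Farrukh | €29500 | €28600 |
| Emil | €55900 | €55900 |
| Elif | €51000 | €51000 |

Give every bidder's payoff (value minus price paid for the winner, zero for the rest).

Payoffs: Diego €0, Lars €0, Hana €0, Farrukh €0, Emil €4900, Elif €0.

Sorted high to low: Emil €55900 > Elif €51000 > Farrukh €28600 > Lars €17800 > Diego €13800 > Hana €3200.
Emil has the top bid and wins; the price is the second-highest bid, €51000.
Emil's payoff = €55900 − €51000 = €4900. All other bidders lose, so their payoff is 0.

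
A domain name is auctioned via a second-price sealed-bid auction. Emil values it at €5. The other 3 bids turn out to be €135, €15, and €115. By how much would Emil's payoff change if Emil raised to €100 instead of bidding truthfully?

The highest competing bid is €135.
Bidding truthfully at €5: the top bid is €135 (a rival), so Emil loses. Payoff = €0.
Bidding €100: the top bid is €135 (a rival), so Emil loses. Payoff = €0.
Change = €0 − €0 = €0.
The bid only affects whether you win, not the price — here both bids land on the same side of the top rival bid, so the deviation is payoff-neutral.

Change in payoff: €0.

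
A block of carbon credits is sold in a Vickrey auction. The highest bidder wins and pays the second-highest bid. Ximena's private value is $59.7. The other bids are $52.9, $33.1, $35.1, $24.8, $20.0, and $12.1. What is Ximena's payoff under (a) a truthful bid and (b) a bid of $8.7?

Truthful: $6.8; alternative: $0.0.

The highest competing bid is $52.9.
Bidding truthfully at $59.7: Ximena has the top bid, wins, and pays the second-highest bid $52.9. Payoff = $59.7 − $52.9 = $6.8.
Bidding $8.7: the top bid is $52.9 (a rival), so Ximena loses. Payoff = $0.0.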